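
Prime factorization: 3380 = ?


3380 / 2 = 1690
1690 / 2 = 845
845 / 5 = 169
169 / 13 = 13
13 / 13 = 1
3380 = 2^2 × 5 × 13^2


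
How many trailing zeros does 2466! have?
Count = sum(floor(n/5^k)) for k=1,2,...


floor(2466/5) = 493
floor(2466/25) = 98
floor(2466/125) = 19
floor(2466/625) = 3
Total = 613

613 trailing zeros


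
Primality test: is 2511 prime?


2511 / 3 = 837 (exact division)
2511 is NOT prime.

No, 2511 is not prime


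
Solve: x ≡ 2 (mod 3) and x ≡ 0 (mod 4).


M = 3*4 = 12
M1 = M/3 = 4, M2 = M/4 = 3
M1^(-1) mod 3 = 1, M2^(-1) mod 4 = 3
x = 2*4*1 + 0*3*3 = 8
8 mod 12 = 8
Check: 8 mod 3 = 2 ✓, 8 mod 4 = 0 ✓

x ≡ 8 (mod 12)


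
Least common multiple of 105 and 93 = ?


GCD(105, 93) = 3
LCM = 105*93/3 = 9765/3 = 3255

LCM = 3255


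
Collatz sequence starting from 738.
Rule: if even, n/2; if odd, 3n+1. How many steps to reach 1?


738 → 369 → 1108 → 554 → 277 → 832 → 416 → 208 → 104 → 52 → 26 → 13 → 40 → 20 → 10 → 5 → 16 → 8 → 4 → 2 → 1
Total steps = 20

20 steps


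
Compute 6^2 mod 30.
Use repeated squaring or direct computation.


6^1 mod 30 = 6
6^2 mod 30 = 6


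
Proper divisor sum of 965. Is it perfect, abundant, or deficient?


Proper divisors: 1, 5, 193
Sum = 1 + 5 + 193 = 199
199 < 965 → deficient

s(965) = 199 (deficient)


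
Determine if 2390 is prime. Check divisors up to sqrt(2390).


2390 / 2 = 1195 (exact division)
2390 is NOT prime.

No, 2390 is not prime


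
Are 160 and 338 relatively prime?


Euclidean algorithm:
338 = 2 * 160 + 18
160 = 8 * 18 + 16
18 = 1 * 16 + 2
16 = 8 * 2 + 0
GCD(160, 338) = 2

No, not coprime (GCD = 2)


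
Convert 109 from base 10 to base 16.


109 (base 10) = 109 (decimal)
109 (decimal) = 6D (base 16)


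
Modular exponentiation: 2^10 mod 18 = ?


2^1 mod 18 = 2
2^2 mod 18 = 4
2^3 mod 18 = 8
2^4 mod 18 = 16
2^5 mod 18 = 14
2^6 mod 18 = 10
2^7 mod 18 = 2
2^8 mod 18 = 4
2^9 mod 18 = 8
2^10 mod 18 = 16


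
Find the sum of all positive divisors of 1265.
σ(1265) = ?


Divisors of 1265: 1, 5, 11, 23, 55, 115, 253, 1265
Sum = 1 + 5 + 11 + 23 + 55 + 115 + 253 + 1265 = 1728

σ(1265) = 1728


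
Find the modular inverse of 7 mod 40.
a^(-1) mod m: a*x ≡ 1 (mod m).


Use the extended Euclidean algorithm on (40, 7); each row r = 40*s + 7*t:
r=40, s=1, t=0
r=7, s=0, t=1
q=5: r=5, s=1, t=-5   [40*(1) + 7*(-5) = 5]
q=1: r=2, s=-1, t=6   [40*(-1) + 7*(6) = 2]
q=2: r=1, s=3, t=-17   [40*(3) + 7*(-17) = 1]
q=2: r=0, s=-7, t=40   [40*(-7) + 7*(40) = 0]
GCD = 1 with t = -17, so 7*(-17) ≡ 1 (mod 40)
Inverse = -17 mod 40 = 23
Check: 7 * 23 = 161 ≡ 1 (mod 40)

7^(-1) ≡ 23 (mod 40)


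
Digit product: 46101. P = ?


4 × 6 × 1 × 0 × 1 = 0


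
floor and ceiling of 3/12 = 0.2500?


3/12 = 0.2500
floor = 0
ceil = 1

floor = 0, ceil = 1


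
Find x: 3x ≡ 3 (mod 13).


GCD(3, 13) = 1, unique solution
a^(-1) mod 13 = 9
x = 9 * 3 mod 13 = 1

x ≡ 1 (mod 13)


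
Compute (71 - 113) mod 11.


71 - 113 = -42
-42 mod 11 = 2


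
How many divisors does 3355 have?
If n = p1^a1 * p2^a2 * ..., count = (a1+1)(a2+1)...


3355 = 5^1 × 11^1 × 61^1
d(3355) = (1+1) × (1+1) × (1+1) = 8

8 divisors


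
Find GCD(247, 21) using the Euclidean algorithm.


247 = 11 * 21 + 16
21 = 1 * 16 + 5
16 = 3 * 5 + 1
5 = 5 * 1 + 0
GCD = 1


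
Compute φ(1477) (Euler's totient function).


1477 = 7 × 211
Prime factors: 7, 211
φ(1477) = 1477 × (1-1/7) × (1-1/211)
= 1477 × 6/7 × 210/211 = 1260

φ(1477) = 1260


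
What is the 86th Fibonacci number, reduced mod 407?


F(k) mod 407 for k=1..86:
1, 1, 2, 3, 5, 8, 13, 21, 34, 55, 89, 144, 233, 377, 203, 173, 376, 142, 111, 253, 364, 210, 167, 377, 137, 107, 244, 351, 188, 132, 320, 45, 365, 3, 368, 371, 332, 296, 221, 110, 331, 34, 365, 399, 357, 349, 299, 241, 133, 374, 100, 67, 167, 234, 401, 228, 222, 43, 265, 308, 166, 67, 233, 300, 126, 19, 145, 164, 309, 66, 375, 34, 2, 36, 38, 74, 112, 186, 298, 77, 375, 45, 13, 58, 71, 129
F(86) mod 407 = 129


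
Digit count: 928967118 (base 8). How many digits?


928967118 in base 8 = 6727564716
Number of digits = 10

10 digits (base 8)


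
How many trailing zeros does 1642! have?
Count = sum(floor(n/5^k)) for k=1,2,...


floor(1642/5) = 328
floor(1642/25) = 65
floor(1642/125) = 13
floor(1642/625) = 2
Total = 408

408 trailing zeros


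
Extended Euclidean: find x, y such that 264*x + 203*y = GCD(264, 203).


Tabular extended Euclidean (each row: r = 264*s + 203*t):
r=264, s=1, t=0
r=203, s=0, t=1
q=1: r=61, s=1, t=-1   [264*(1) + 203*(-1) = 61]
q=3: r=20, s=-3, t=4   [264*(-3) + 203*(4) = 20]
q=3: r=1, s=10, t=-13   [264*(10) + 203*(-13) = 1]
q=20: r=0, s=-203, t=264   [264*(-203) + 203*(264) = 0]
GCD = 1; from the row with r=1: x=10, y=-13
Check: 264*(10) + 203*(-13) = 2640 - 2639 = 1

GCD = 1, x = 10, y = -13


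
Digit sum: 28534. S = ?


2 + 8 + 5 + 3 + 4 = 22


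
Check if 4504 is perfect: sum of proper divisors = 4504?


Proper divisors of 4504: 1, 2, 4, 8, 563, 1126, 2252
Sum = 1 + 2 + 4 + 8 + 563 + 1126 + 2252 = 3956

No, 4504 is not perfect (3956 ≠ 4504)


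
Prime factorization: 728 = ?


728 / 2 = 364
364 / 2 = 182
182 / 2 = 91
91 / 7 = 13
13 / 13 = 1
728 = 2^3 × 7 × 13


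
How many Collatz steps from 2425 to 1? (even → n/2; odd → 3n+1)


2425 → 7276 → 3638 → 1819 → 5458 → 2729 → 8188 → 4094 → 2047 → 6142 → 3071 → 9214 → 4607 → 13822 → 6911 → 20734 → 10367 → 31102 → 15551 → 46654 → 23327 → 69982 → 34991 → 104974 → 52487 → 157462 → 78731 → 236194 → 118097 → 354292 → 177146 → 88573 → 265720 → 132860 → 66430 → 33215 → 99646 → 49823 → 149470 → 74735 → 224206 → 112103 → 336310 → 168155 → 504466 → 252233 → 756700 → 378350 → 189175 → 567526 → 283763 → 851290 → 425645 → 1276936 → 638468 → 319234 → 159617 → 478852 → 239426 → 119713 → 359140 → 179570 → 89785 → 269356 → 134678 → 67339 → 202018 → 101009 → 303028 → 151514 → 75757 → 227272 → 113636 → 56818 → 28409 → 85228 → 42614 → 21307 → 63922 → 31961 → 95884 → 47942 → 23971 → 71914 → 35957 → 107872 → 53936 → 26968 → 13484 → 6742 → 3371 → 10114 → 5057 → 15172 → 7586 → 3793 → 11380 → 5690 → 2845 → 8536 → 4268 → 2134 → 1067 → 3202 → 1601 → 4804 → 2402 → 1201 → 3604 → 1802 → 901 → 2704 → 1352 → 676 → 338 → 169 → 508 → 254 → 127 → 382 → 191 → 574 → 287 → 862 → 431 → 1294 → 647 → 1942 → 971 → 2914 → 1457 → 4372 → 2186 → 1093 → 3280 → 1640 → 820 → 410 → 205 → 616 → 308 → 154 → 77 → 232 → 116 → 58 → 29 → 88 → 44 → 22 → 11 → 34 → 17 → 52 → 26 → 13 → 40 → 20 → 10 → 5 → 16 → 8 → 4 → 2 → 1
Total steps = 164

164 steps


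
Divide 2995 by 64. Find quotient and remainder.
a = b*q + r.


2995 = 64 * 46 + 51
Check: 2944 + 51 = 2995

q = 46, r = 51


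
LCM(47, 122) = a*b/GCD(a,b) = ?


GCD(47, 122) = 1
LCM = 47*122/1 = 5734/1 = 5734

LCM = 5734


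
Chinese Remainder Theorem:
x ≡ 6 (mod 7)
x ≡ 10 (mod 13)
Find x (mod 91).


M = 7*13 = 91
M1 = M/7 = 13, M2 = M/13 = 7
M1^(-1) mod 7 = 6, M2^(-1) mod 13 = 2
x = 6*13*6 + 10*7*2 = 608
608 mod 91 = 62
Check: 62 mod 7 = 6 ✓, 62 mod 13 = 10 ✓

x ≡ 62 (mod 91)


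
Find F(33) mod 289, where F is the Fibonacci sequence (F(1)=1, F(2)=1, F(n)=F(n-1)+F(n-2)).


F(k) mod 289 for k=1..33:
1, 1, 2, 3, 5, 8, 13, 21, 34, 55, 89, 144, 233, 88, 32, 120, 152, 272, 135, 118, 253, 82, 46, 128, 174, 13, 187, 200, 98, 9, 107, 116, 223
F(33) mod 289 = 223


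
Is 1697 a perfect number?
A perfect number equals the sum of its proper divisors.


Proper divisors of 1697: 1
Sum = 1 = 1

No, 1697 is not perfect (1 ≠ 1697)


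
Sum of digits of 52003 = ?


5 + 2 + 0 + 0 + 3 = 10


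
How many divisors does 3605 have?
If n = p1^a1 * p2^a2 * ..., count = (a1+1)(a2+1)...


3605 = 5^1 × 7^1 × 103^1
d(3605) = (1+1) × (1+1) × (1+1) = 8

8 divisors


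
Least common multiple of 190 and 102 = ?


GCD(190, 102) = 2
LCM = 190*102/2 = 19380/2 = 9690

LCM = 9690


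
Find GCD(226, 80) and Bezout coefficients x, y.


Tabular extended Euclidean (each row: r = 226*s + 80*t):
r=226, s=1, t=0
r=80, s=0, t=1
q=2: r=66, s=1, t=-2   [226*(1) + 80*(-2) = 66]
q=1: r=14, s=-1, t=3   [226*(-1) + 80*(3) = 14]
q=4: r=10, s=5, t=-14   [226*(5) + 80*(-14) = 10]
q=1: r=4, s=-6, t=17   [226*(-6) + 80*(17) = 4]
q=2: r=2, s=17, t=-48   [226*(17) + 80*(-48) = 2]
q=2: r=0, s=-40, t=113   [226*(-40) + 80*(113) = 0]
GCD = 2; from the row with r=2: x=17, y=-48
Check: 226*(17) + 80*(-48) = 3842 - 3840 = 2

GCD = 2, x = 17, y = -48


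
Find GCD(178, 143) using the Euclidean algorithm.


178 = 1 * 143 + 35
143 = 4 * 35 + 3
35 = 11 * 3 + 2
3 = 1 * 2 + 1
2 = 2 * 1 + 0
GCD = 1


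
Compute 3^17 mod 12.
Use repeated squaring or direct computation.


3^1 mod 12 = 3
3^2 mod 12 = 9
3^3 mod 12 = 3
3^4 mod 12 = 9
3^5 mod 12 = 3
3^6 mod 12 = 9
3^7 mod 12 = 3
3^8 mod 12 = 9
3^9 mod 12 = 3
3^10 mod 12 = 9
3^11 mod 12 = 3
3^12 mod 12 = 9
3^13 mod 12 = 3
3^14 mod 12 = 9
3^15 mod 12 = 3
3^16 mod 12 = 9
3^17 mod 12 = 3


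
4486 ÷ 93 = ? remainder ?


4486 = 93 * 48 + 22
Check: 4464 + 22 = 4486

q = 48, r = 22


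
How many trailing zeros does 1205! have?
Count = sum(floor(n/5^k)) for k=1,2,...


floor(1205/5) = 241
floor(1205/25) = 48
floor(1205/125) = 9
floor(1205/625) = 1
Total = 299

299 trailing zeros


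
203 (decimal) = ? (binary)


203 (base 10) = 203 (decimal)
203 (decimal) = 11001011 (base 2)


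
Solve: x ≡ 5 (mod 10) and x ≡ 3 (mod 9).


M = 10*9 = 90
M1 = M/10 = 9, M2 = M/9 = 10
M1^(-1) mod 10 = 9, M2^(-1) mod 9 = 1
x = 5*9*9 + 3*10*1 = 435
435 mod 90 = 75
Check: 75 mod 10 = 5 ✓, 75 mod 9 = 3 ✓

x ≡ 75 (mod 90)


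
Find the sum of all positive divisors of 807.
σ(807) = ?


Divisors of 807: 1, 3, 269, 807
Sum = 1 + 3 + 269 + 807 = 1080

σ(807) = 1080


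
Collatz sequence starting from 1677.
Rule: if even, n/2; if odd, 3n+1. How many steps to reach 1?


1677 → 5032 → 2516 → 1258 → 629 → 1888 → 944 → 472 → 236 → 118 → 59 → 178 → 89 → 268 → 134 → 67 → 202 → 101 → 304 → 152 → 76 → 38 → 19 → 58 → 29 → 88 → 44 → 22 → 11 → 34 → 17 → 52 → 26 → 13 → 40 → 20 → 10 → 5 → 16 → 8 → 4 → 2 → 1
Total steps = 42

42 steps


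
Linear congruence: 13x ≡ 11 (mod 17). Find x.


GCD(13, 17) = 1, unique solution
a^(-1) mod 17 = 4
x = 4 * 11 mod 17 = 10

x ≡ 10 (mod 17)


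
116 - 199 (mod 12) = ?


116 - 199 = -83
-83 mod 12 = 1


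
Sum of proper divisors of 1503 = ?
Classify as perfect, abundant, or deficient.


Proper divisors: 1, 3, 9, 167, 501
Sum = 1 + 3 + 9 + 167 + 501 = 681
681 < 1503 → deficient

s(1503) = 681 (deficient)


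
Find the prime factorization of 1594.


1594 / 2 = 797
797 / 797 = 1
1594 = 2 × 797


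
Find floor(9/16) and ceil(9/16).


9/16 = 0.5625
floor = 0
ceil = 1

floor = 0, ceil = 1


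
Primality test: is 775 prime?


775 / 5 = 155 (exact division)
775 is NOT prime.

No, 775 is not prime


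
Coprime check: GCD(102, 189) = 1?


Euclidean algorithm:
189 = 1 * 102 + 87
102 = 1 * 87 + 15
87 = 5 * 15 + 12
15 = 1 * 12 + 3
12 = 4 * 3 + 0
GCD(102, 189) = 3

No, not coprime (GCD = 3)


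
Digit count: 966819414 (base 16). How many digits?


966819414 in base 16 = 39A07E56
Number of digits = 8

8 digits (base 16)


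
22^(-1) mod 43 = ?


Use the extended Euclidean algorithm on (43, 22); each row r = 43*s + 22*t:
r=43, s=1, t=0
r=22, s=0, t=1
q=1: r=21, s=1, t=-1   [43*(1) + 22*(-1) = 21]
q=1: r=1, s=-1, t=2   [43*(-1) + 22*(2) = 1]
q=21: r=0, s=22, t=-43   [43*(22) + 22*(-43) = 0]
GCD = 1 with t = 2, so 22*(2) ≡ 1 (mod 43)
Inverse = 2 mod 43 = 2
Check: 22 * 2 = 44 ≡ 1 (mod 43)

22^(-1) ≡ 2 (mod 43)


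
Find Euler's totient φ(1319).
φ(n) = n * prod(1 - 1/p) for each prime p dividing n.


1319 = 1319
Prime factors: 1319
φ(1319) = 1319 × (1-1/1319)
= 1319 × 1318/1319 = 1318

φ(1319) = 1318


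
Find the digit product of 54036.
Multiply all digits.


5 × 4 × 0 × 3 × 6 = 0


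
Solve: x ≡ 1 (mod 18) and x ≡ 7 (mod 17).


M = 18*17 = 306
M1 = M/18 = 17, M2 = M/17 = 18
M1^(-1) mod 18 = 17, M2^(-1) mod 17 = 1
x = 1*17*17 + 7*18*1 = 415
415 mod 306 = 109
Check: 109 mod 18 = 1 ✓, 109 mod 17 = 7 ✓

x ≡ 109 (mod 306)


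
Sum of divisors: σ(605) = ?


Divisors of 605: 1, 5, 11, 55, 121, 605
Sum = 1 + 5 + 11 + 55 + 121 + 605 = 798

σ(605) = 798


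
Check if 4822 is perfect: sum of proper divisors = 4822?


Proper divisors of 4822: 1, 2, 2411
Sum = 1 + 2 + 2411 = 2414

No, 4822 is not perfect (2414 ≠ 4822)


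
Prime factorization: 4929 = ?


4929 / 3 = 1643
1643 / 31 = 53
53 / 53 = 1
4929 = 3 × 31 × 53


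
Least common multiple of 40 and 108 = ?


GCD(40, 108) = 4
LCM = 40*108/4 = 4320/4 = 1080

LCM = 1080


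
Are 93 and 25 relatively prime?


Euclidean algorithm:
93 = 3 * 25 + 18
25 = 1 * 18 + 7
18 = 2 * 7 + 4
7 = 1 * 4 + 3
4 = 1 * 3 + 1
3 = 3 * 1 + 0
GCD(93, 25) = 1

Yes, coprime (GCD = 1)


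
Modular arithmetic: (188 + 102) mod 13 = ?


188 + 102 = 290
290 mod 13 = 4


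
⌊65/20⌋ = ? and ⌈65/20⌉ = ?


65/20 = 3.2500
floor = 3
ceil = 4

floor = 3, ceil = 4


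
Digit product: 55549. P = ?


5 × 5 × 5 × 4 × 9 = 4500


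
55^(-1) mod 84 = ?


Use the extended Euclidean algorithm on (84, 55); each row r = 84*s + 55*t:
r=84, s=1, t=0
r=55, s=0, t=1
q=1: r=29, s=1, t=-1   [84*(1) + 55*(-1) = 29]
q=1: r=26, s=-1, t=2   [84*(-1) + 55*(2) = 26]
q=1: r=3, s=2, t=-3   [84*(2) + 55*(-3) = 3]
q=8: r=2, s=-17, t=26   [84*(-17) + 55*(26) = 2]
q=1: r=1, s=19, t=-29   [84*(19) + 55*(-29) = 1]
q=2: r=0, s=-55, t=84   [84*(-55) + 55*(84) = 0]
GCD = 1 with t = -29, so 55*(-29) ≡ 1 (mod 84)
Inverse = -29 mod 84 = 55
Check: 55 * 55 = 3025 ≡ 1 (mod 84)

55^(-1) ≡ 55 (mod 84)


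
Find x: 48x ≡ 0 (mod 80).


GCD(48, 80) = 16 divides 0
Divide: 3x ≡ 0 (mod 5)
x ≡ 0 (mod 5)


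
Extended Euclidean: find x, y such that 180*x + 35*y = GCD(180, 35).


Tabular extended Euclidean (each row: r = 180*s + 35*t):
r=180, s=1, t=0
r=35, s=0, t=1
q=5: r=5, s=1, t=-5   [180*(1) + 35*(-5) = 5]
q=7: r=0, s=-7, t=36   [180*(-7) + 35*(36) = 0]
GCD = 5; from the row with r=5: x=1, y=-5
Check: 180*(1) + 35*(-5) = 180 - 175 = 5

GCD = 5, x = 1, y = -5


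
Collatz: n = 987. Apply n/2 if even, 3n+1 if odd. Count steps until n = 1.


987 → 2962 → 1481 → 4444 → 2222 → 1111 → 3334 → 1667 → 5002 → 2501 → 7504 → 3752 → 1876 → 938 → 469 → 1408 → 704 → 352 → 176 → 88 → 44 → 22 → 11 → 34 → 17 → 52 → 26 → 13 → 40 → 20 → 10 → 5 → 16 → 8 → 4 → 2 → 1
Total steps = 36

36 steps


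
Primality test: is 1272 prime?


1272 / 2 = 636 (exact division)
1272 is NOT prime.

No, 1272 is not prime


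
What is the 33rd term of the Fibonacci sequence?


Sequence: 1, 1, 2, 3, 5, 8, 13, 21, 34, 55, 89, 144, 233, 377, 610, 987, 1597, 2584, 4181, 6765, 10946, 17711, 28657, 46368, 75025, 121393, 196418, 317811, 514229, 832040, 1346269, 2178309, 3524578
F(33) = 3524578


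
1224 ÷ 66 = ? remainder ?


1224 = 66 * 18 + 36
Check: 1188 + 36 = 1224

q = 18, r = 36


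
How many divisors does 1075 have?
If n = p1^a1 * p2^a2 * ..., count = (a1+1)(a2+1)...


1075 = 5^2 × 43^1
d(1075) = (2+1) × (1+1) = 6

6 divisors


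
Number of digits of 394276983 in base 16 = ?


394276983 in base 16 = 17803077
Number of digits = 8

8 digits (base 16)


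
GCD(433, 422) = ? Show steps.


433 = 1 * 422 + 11
422 = 38 * 11 + 4
11 = 2 * 4 + 3
4 = 1 * 3 + 1
3 = 3 * 1 + 0
GCD = 1


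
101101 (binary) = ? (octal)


101101 (base 2) = 45 (decimal)
45 (decimal) = 55 (base 8)


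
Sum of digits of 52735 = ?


5 + 2 + 7 + 3 + 5 = 22


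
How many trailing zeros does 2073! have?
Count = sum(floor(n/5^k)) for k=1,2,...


floor(2073/5) = 414
floor(2073/25) = 82
floor(2073/125) = 16
floor(2073/625) = 3
Total = 515

515 trailing zeros


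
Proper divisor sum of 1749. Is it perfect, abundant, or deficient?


Proper divisors: 1, 3, 11, 33, 53, 159, 583
Sum = 1 + 3 + 11 + 33 + 53 + 159 + 583 = 843
843 < 1749 → deficient

s(1749) = 843 (deficient)


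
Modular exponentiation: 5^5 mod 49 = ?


5^1 mod 49 = 5
5^2 mod 49 = 25
5^3 mod 49 = 27
5^4 mod 49 = 37
5^5 mod 49 = 38


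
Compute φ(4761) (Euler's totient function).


4761 = 3^2 × 23^2
Prime factors: 3, 23
φ(4761) = 4761 × (1-1/3) × (1-1/23)
= 4761 × 2/3 × 22/23 = 3036

φ(4761) = 3036


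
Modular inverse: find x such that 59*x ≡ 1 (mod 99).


Use the extended Euclidean algorithm on (99, 59); each row r = 99*s + 59*t:
r=99, s=1, t=0
r=59, s=0, t=1
q=1: r=40, s=1, t=-1   [99*(1) + 59*(-1) = 40]
q=1: r=19, s=-1, t=2   [99*(-1) + 59*(2) = 19]
q=2: r=2, s=3, t=-5   [99*(3) + 59*(-5) = 2]
q=9: r=1, s=-28, t=47   [99*(-28) + 59*(47) = 1]
q=2: r=0, s=59, t=-99   [99*(59) + 59*(-99) = 0]
GCD = 1 with t = 47, so 59*(47) ≡ 1 (mod 99)
Inverse = 47 mod 99 = 47
Check: 59 * 47 = 2773 ≡ 1 (mod 99)

59^(-1) ≡ 47 (mod 99)


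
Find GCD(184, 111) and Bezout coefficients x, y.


Tabular extended Euclidean (each row: r = 184*s + 111*t):
r=184, s=1, t=0
r=111, s=0, t=1
q=1: r=73, s=1, t=-1   [184*(1) + 111*(-1) = 73]
q=1: r=38, s=-1, t=2   [184*(-1) + 111*(2) = 38]
q=1: r=35, s=2, t=-3   [184*(2) + 111*(-3) = 35]
q=1: r=3, s=-3, t=5   [184*(-3) + 111*(5) = 3]
q=11: r=2, s=35, t=-58   [184*(35) + 111*(-58) = 2]
q=1: r=1, s=-38, t=63   [184*(-38) + 111*(63) = 1]
q=2: r=0, s=111, t=-184   [184*(111) + 111*(-184) = 0]
GCD = 1; from the row with r=1: x=-38, y=63
Check: 184*(-38) + 111*(63) = -6992 + 6993 = 1

GCD = 1, x = -38, y = 63


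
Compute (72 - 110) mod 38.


72 - 110 = -38
-38 mod 38 = 0


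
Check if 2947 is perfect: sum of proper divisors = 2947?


Proper divisors of 2947: 1, 7, 421
Sum = 1 + 7 + 421 = 429

No, 2947 is not perfect (429 ≠ 2947)


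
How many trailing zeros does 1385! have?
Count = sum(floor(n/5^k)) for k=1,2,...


floor(1385/5) = 277
floor(1385/25) = 55
floor(1385/125) = 11
floor(1385/625) = 2
Total = 345

345 trailing zeros


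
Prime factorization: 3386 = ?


3386 / 2 = 1693
1693 / 1693 = 1
3386 = 2 × 1693


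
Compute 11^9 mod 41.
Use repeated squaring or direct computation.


11^1 mod 41 = 11
11^2 mod 41 = 39
11^3 mod 41 = 19
11^4 mod 41 = 4
11^5 mod 41 = 3
11^6 mod 41 = 33
11^7 mod 41 = 35
11^8 mod 41 = 16
11^9 mod 41 = 12


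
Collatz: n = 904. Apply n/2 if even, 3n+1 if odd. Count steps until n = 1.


904 → 452 → 226 → 113 → 340 → 170 → 85 → 256 → 128 → 64 → 32 → 16 → 8 → 4 → 2 → 1
Total steps = 15

15 steps


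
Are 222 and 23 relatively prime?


Euclidean algorithm:
222 = 9 * 23 + 15
23 = 1 * 15 + 8
15 = 1 * 8 + 7
8 = 1 * 7 + 1
7 = 7 * 1 + 0
GCD(222, 23) = 1

Yes, coprime (GCD = 1)


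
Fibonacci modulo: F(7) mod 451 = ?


F(k) mod 451 for k=1..7:
1, 1, 2, 3, 5, 8, 13
F(7) mod 451 = 13


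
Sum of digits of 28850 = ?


2 + 8 + 8 + 5 + 0 = 23


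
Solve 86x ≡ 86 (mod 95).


GCD(86, 95) = 1, unique solution
a^(-1) mod 95 = 21
x = 21 * 86 mod 95 = 1

x ≡ 1 (mod 95)


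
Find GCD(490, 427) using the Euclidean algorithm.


490 = 1 * 427 + 63
427 = 6 * 63 + 49
63 = 1 * 49 + 14
49 = 3 * 14 + 7
14 = 2 * 7 + 0
GCD = 7


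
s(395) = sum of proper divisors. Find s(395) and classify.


Proper divisors: 1, 5, 79
Sum = 1 + 5 + 79 = 85
85 < 395 → deficient

s(395) = 85 (deficient)


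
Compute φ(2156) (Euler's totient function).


2156 = 2^2 × 7^2 × 11
Prime factors: 2, 7, 11
φ(2156) = 2156 × (1-1/2) × (1-1/7) × (1-1/11)
= 2156 × 1/2 × 6/7 × 10/11 = 840

φ(2156) = 840


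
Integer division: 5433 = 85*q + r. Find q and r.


5433 = 85 * 63 + 78
Check: 5355 + 78 = 5433

q = 63, r = 78


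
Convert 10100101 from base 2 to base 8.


10100101 (base 2) = 165 (decimal)
165 (decimal) = 245 (base 8)


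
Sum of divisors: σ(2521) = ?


Divisors of 2521: 1, 2521
Sum = 1 + 2521 = 2522

σ(2521) = 2522


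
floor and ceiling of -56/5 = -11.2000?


-56/5 = -11.2000
floor = -12
ceil = -11

floor = -12, ceil = -11


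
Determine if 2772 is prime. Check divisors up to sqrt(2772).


2772 / 2 = 1386 (exact division)
2772 is NOT prime.

No, 2772 is not prime


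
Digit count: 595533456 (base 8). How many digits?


595533456 in base 8 = 4337617220
Number of digits = 10

10 digits (base 8)


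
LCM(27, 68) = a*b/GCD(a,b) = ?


GCD(27, 68) = 1
LCM = 27*68/1 = 1836/1 = 1836

LCM = 1836


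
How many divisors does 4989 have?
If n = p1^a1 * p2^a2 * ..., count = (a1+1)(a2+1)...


4989 = 3^1 × 1663^1
d(4989) = (1+1) × (1+1) = 4

4 divisors


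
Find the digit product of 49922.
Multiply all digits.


4 × 9 × 9 × 2 × 2 = 1296


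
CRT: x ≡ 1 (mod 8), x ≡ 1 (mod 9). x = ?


M = 8*9 = 72
M1 = M/8 = 9, M2 = M/9 = 8
M1^(-1) mod 8 = 1, M2^(-1) mod 9 = 8
x = 1*9*1 + 1*8*8 = 73
73 mod 72 = 1
Check: 1 mod 8 = 1 ✓, 1 mod 9 = 1 ✓

x ≡ 1 (mod 72)


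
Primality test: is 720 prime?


720 / 2 = 360 (exact division)
720 is NOT prime.

No, 720 is not prime


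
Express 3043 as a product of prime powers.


3043 / 17 = 179
179 / 179 = 1
3043 = 17 × 179


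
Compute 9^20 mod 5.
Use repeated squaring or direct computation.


9^1 mod 5 = 4
9^2 mod 5 = 1
9^3 mod 5 = 4
9^4 mod 5 = 1
9^5 mod 5 = 4
9^6 mod 5 = 1
9^7 mod 5 = 4
9^8 mod 5 = 1
9^9 mod 5 = 4
9^10 mod 5 = 1
9^11 mod 5 = 4
9^12 mod 5 = 1
9^13 mod 5 = 4
9^14 mod 5 = 1
9^15 mod 5 = 4
9^16 mod 5 = 1
9^17 mod 5 = 4
9^18 mod 5 = 1
9^19 mod 5 = 4
9^20 mod 5 = 1


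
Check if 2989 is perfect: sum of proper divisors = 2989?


Proper divisors of 2989: 1, 7, 49, 61, 427
Sum = 1 + 7 + 49 + 61 + 427 = 545

No, 2989 is not perfect (545 ≠ 2989)


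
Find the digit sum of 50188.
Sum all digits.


5 + 0 + 1 + 8 + 8 = 22


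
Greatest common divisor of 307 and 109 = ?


307 = 2 * 109 + 89
109 = 1 * 89 + 20
89 = 4 * 20 + 9
20 = 2 * 9 + 2
9 = 4 * 2 + 1
2 = 2 * 1 + 0
GCD = 1


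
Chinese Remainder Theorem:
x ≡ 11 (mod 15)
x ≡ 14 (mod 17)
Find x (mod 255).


M = 15*17 = 255
M1 = M/15 = 17, M2 = M/17 = 15
M1^(-1) mod 15 = 8, M2^(-1) mod 17 = 8
x = 11*17*8 + 14*15*8 = 3176
3176 mod 255 = 116
Check: 116 mod 15 = 11 ✓, 116 mod 17 = 14 ✓

x ≡ 116 (mod 255)


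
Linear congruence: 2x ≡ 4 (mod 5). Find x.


GCD(2, 5) = 1, unique solution
a^(-1) mod 5 = 3
x = 3 * 4 mod 5 = 2

x ≡ 2 (mod 5)


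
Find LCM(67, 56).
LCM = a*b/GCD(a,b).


GCD(67, 56) = 1
LCM = 67*56/1 = 3752/1 = 3752

LCM = 3752


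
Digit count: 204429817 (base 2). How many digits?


204429817 in base 2 = 1100001011110101100111111001
Number of digits = 28

28 digits (base 2)


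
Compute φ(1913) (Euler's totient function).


1913 = 1913
Prime factors: 1913
φ(1913) = 1913 × (1-1/1913)
= 1913 × 1912/1913 = 1912

φ(1913) = 1912


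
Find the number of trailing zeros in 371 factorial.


floor(371/5) = 74
floor(371/25) = 14
floor(371/125) = 2
Total = 90

90 trailing zeros


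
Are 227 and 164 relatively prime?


Euclidean algorithm:
227 = 1 * 164 + 63
164 = 2 * 63 + 38
63 = 1 * 38 + 25
38 = 1 * 25 + 13
25 = 1 * 13 + 12
13 = 1 * 12 + 1
12 = 12 * 1 + 0
GCD(227, 164) = 1

Yes, coprime (GCD = 1)


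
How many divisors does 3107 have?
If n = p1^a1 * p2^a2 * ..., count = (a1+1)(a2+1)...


3107 = 13^1 × 239^1
d(3107) = (1+1) × (1+1) = 4

4 divisors


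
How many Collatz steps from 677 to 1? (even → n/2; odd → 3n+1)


677 → 2032 → 1016 → 508 → 254 → 127 → 382 → 191 → 574 → 287 → 862 → 431 → 1294 → 647 → 1942 → 971 → 2914 → 1457 → 4372 → 2186 → 1093 → 3280 → 1640 → 820 → 410 → 205 → 616 → 308 → 154 → 77 → 232 → 116 → 58 → 29 → 88 → 44 → 22 → 11 → 34 → 17 → 52 → 26 → 13 → 40 → 20 → 10 → 5 → 16 → 8 → 4 → 2 → 1
Total steps = 51

51 steps


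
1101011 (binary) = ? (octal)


1101011 (base 2) = 107 (decimal)
107 (decimal) = 153 (base 8)


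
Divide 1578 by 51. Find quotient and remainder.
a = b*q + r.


1578 = 51 * 30 + 48
Check: 1530 + 48 = 1578

q = 30, r = 48


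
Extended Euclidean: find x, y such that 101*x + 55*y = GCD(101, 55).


Tabular extended Euclidean (each row: r = 101*s + 55*t):
r=101, s=1, t=0
r=55, s=0, t=1
q=1: r=46, s=1, t=-1   [101*(1) + 55*(-1) = 46]
q=1: r=9, s=-1, t=2   [101*(-1) + 55*(2) = 9]
q=5: r=1, s=6, t=-11   [101*(6) + 55*(-11) = 1]
q=9: r=0, s=-55, t=101   [101*(-55) + 55*(101) = 0]
GCD = 1; from the row with r=1: x=6, y=-11
Check: 101*(6) + 55*(-11) = 606 - 605 = 1

GCD = 1, x = 6, y = -11


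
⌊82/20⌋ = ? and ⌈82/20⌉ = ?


82/20 = 4.1000
floor = 4
ceil = 5

floor = 4, ceil = 5


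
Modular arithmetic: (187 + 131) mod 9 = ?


187 + 131 = 318
318 mod 9 = 3


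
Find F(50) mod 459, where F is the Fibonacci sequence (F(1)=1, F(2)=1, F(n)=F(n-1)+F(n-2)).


F(k) mod 459 for k=1..50:
1, 1, 2, 3, 5, 8, 13, 21, 34, 55, 89, 144, 233, 377, 151, 69, 220, 289, 50, 339, 389, 269, 199, 9, 208, 217, 425, 183, 149, 332, 22, 354, 376, 271, 188, 0, 188, 188, 376, 105, 22, 127, 149, 276, 425, 242, 208, 450, 199, 190
F(50) mod 459 = 190


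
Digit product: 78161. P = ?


7 × 8 × 1 × 6 × 1 = 336


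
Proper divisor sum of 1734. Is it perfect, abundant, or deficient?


Proper divisors: 1, 2, 3, 6, 17, 34, 51, 102, 289, 578, 867
Sum = 1 + 2 + 3 + 6 + 17 + 34 + 51 + 102 + 289 + 578 + 867 = 1950
1950 > 1734 → abundant

s(1734) = 1950 (abundant)


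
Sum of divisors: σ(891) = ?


Divisors of 891: 1, 3, 9, 11, 27, 33, 81, 99, 297, 891
Sum = 1 + 3 + 9 + 11 + 27 + 33 + 81 + 99 + 297 + 891 = 1452

σ(891) = 1452


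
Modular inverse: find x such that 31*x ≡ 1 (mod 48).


Use the extended Euclidean algorithm on (48, 31); each row r = 48*s + 31*t:
r=48, s=1, t=0
r=31, s=0, t=1
q=1: r=17, s=1, t=-1   [48*(1) + 31*(-1) = 17]
q=1: r=14, s=-1, t=2   [48*(-1) + 31*(2) = 14]
q=1: r=3, s=2, t=-3   [48*(2) + 31*(-3) = 3]
q=4: r=2, s=-9, t=14   [48*(-9) + 31*(14) = 2]
q=1: r=1, s=11, t=-17   [48*(11) + 31*(-17) = 1]
q=2: r=0, s=-31, t=48   [48*(-31) + 31*(48) = 0]
GCD = 1 with t = -17, so 31*(-17) ≡ 1 (mod 48)
Inverse = -17 mod 48 = 31
Check: 31 * 31 = 961 ≡ 1 (mod 48)

31^(-1) ≡ 31 (mod 48)


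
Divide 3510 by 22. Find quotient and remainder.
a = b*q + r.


3510 = 22 * 159 + 12
Check: 3498 + 12 = 3510

q = 159, r = 12


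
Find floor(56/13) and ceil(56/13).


56/13 = 4.3077
floor = 4
ceil = 5

floor = 4, ceil = 5


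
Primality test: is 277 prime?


Check divisors up to sqrt(277) = 16.6433
No divisors found.
277 is prime.

Yes, 277 is prime


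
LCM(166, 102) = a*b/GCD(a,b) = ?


GCD(166, 102) = 2
LCM = 166*102/2 = 16932/2 = 8466

LCM = 8466


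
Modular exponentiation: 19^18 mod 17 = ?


19^1 mod 17 = 2
19^2 mod 17 = 4
19^3 mod 17 = 8
19^4 mod 17 = 16
19^5 mod 17 = 15
19^6 mod 17 = 13
19^7 mod 17 = 9
19^8 mod 17 = 1
19^9 mod 17 = 2
19^10 mod 17 = 4
19^11 mod 17 = 8
19^12 mod 17 = 16
19^13 mod 17 = 15
19^14 mod 17 = 13
19^15 mod 17 = 9
19^16 mod 17 = 1
19^17 mod 17 = 2
19^18 mod 17 = 4


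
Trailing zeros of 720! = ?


floor(720/5) = 144
floor(720/25) = 28
floor(720/125) = 5
floor(720/625) = 1
Total = 178

178 trailing zeros


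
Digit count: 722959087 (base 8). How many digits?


722959087 in base 8 = 5305675357
Number of digits = 10

10 digits (base 8)


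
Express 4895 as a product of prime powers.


4895 / 5 = 979
979 / 11 = 89
89 / 89 = 1
4895 = 5 × 11 × 89


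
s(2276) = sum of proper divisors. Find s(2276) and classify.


Proper divisors: 1, 2, 4, 569, 1138
Sum = 1 + 2 + 4 + 569 + 1138 = 1714
1714 < 2276 → deficient

s(2276) = 1714 (deficient)


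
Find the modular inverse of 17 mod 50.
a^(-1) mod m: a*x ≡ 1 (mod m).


Use the extended Euclidean algorithm on (50, 17); each row r = 50*s + 17*t:
r=50, s=1, t=0
r=17, s=0, t=1
q=2: r=16, s=1, t=-2   [50*(1) + 17*(-2) = 16]
q=1: r=1, s=-1, t=3   [50*(-1) + 17*(3) = 1]
q=16: r=0, s=17, t=-50   [50*(17) + 17*(-50) = 0]
GCD = 1 with t = 3, so 17*(3) ≡ 1 (mod 50)
Inverse = 3 mod 50 = 3
Check: 17 * 3 = 51 ≡ 1 (mod 50)

17^(-1) ≡ 3 (mod 50)


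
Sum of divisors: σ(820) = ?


Divisors of 820: 1, 2, 4, 5, 10, 20, 41, 82, 164, 205, 410, 820
Sum = 1 + 2 + 4 + 5 + 10 + 20 + 41 + 82 + 164 + 205 + 410 + 820 = 1764

σ(820) = 1764


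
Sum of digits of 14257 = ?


1 + 4 + 2 + 5 + 7 = 19


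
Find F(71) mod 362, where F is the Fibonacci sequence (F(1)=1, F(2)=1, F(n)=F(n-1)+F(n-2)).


F(k) mod 362 for k=1..71:
1, 1, 2, 3, 5, 8, 13, 21, 34, 55, 89, 144, 233, 15, 248, 263, 149, 50, 199, 249, 86, 335, 59, 32, 91, 123, 214, 337, 189, 164, 353, 155, 146, 301, 85, 24, 109, 133, 242, 13, 255, 268, 161, 67, 228, 295, 161, 94, 255, 349, 242, 229, 109, 338, 85, 61, 146, 207, 353, 198, 189, 25, 214, 239, 91, 330, 59, 27, 86, 113, 199
F(71) mod 362 = 199


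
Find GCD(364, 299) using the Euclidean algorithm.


364 = 1 * 299 + 65
299 = 4 * 65 + 39
65 = 1 * 39 + 26
39 = 1 * 26 + 13
26 = 2 * 13 + 0
GCD = 13


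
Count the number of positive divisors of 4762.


4762 = 2^1 × 2381^1
d(4762) = (1+1) × (1+1) = 4

4 divisors


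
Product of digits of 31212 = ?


3 × 1 × 2 × 1 × 2 = 12


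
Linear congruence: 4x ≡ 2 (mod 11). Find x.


GCD(4, 11) = 1, unique solution
a^(-1) mod 11 = 3
x = 3 * 2 mod 11 = 6

x ≡ 6 (mod 11)


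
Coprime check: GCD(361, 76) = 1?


Euclidean algorithm:
361 = 4 * 76 + 57
76 = 1 * 57 + 19
57 = 3 * 19 + 0
GCD(361, 76) = 19

No, not coprime (GCD = 19)


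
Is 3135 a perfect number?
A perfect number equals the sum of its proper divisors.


Proper divisors of 3135: 1, 3, 5, 11, 15, 19, 33, 55, 57, 95, 165, 209, 285, 627, 1045
Sum = 1 + 3 + 5 + 11 + 15 + 19 + 33 + 55 + 57 + 95 + 165 + 209 + 285 + 627 + 1045 = 2625

No, 3135 is not perfect (2625 ≠ 3135)


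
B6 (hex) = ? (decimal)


B6 (base 16) = 182 (decimal)
182 (decimal) = 182 (base 10)


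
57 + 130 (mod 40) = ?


57 + 130 = 187
187 mod 40 = 27


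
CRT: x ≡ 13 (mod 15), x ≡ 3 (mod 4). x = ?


M = 15*4 = 60
M1 = M/15 = 4, M2 = M/4 = 15
M1^(-1) mod 15 = 4, M2^(-1) mod 4 = 3
x = 13*4*4 + 3*15*3 = 343
343 mod 60 = 43
Check: 43 mod 15 = 13 ✓, 43 mod 4 = 3 ✓

x ≡ 43 (mod 60)


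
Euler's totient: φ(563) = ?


563 = 563
Prime factors: 563
φ(563) = 563 × (1-1/563)
= 563 × 562/563 = 562

φ(563) = 562


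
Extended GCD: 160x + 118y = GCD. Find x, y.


Tabular extended Euclidean (each row: r = 160*s + 118*t):
r=160, s=1, t=0
r=118, s=0, t=1
q=1: r=42, s=1, t=-1   [160*(1) + 118*(-1) = 42]
q=2: r=34, s=-2, t=3   [160*(-2) + 118*(3) = 34]
q=1: r=8, s=3, t=-4   [160*(3) + 118*(-4) = 8]
q=4: r=2, s=-14, t=19   [160*(-14) + 118*(19) = 2]
q=4: r=0, s=59, t=-80   [160*(59) + 118*(-80) = 0]
GCD = 2; from the row with r=2: x=-14, y=19
Check: 160*(-14) + 118*(19) = -2240 + 2242 = 2

GCD = 2, x = -14, y = 19


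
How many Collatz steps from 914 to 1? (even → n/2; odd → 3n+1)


914 → 457 → 1372 → 686 → 343 → 1030 → 515 → 1546 → 773 → 2320 → 1160 → 580 → 290 → 145 → 436 → 218 → 109 → 328 → 164 → 82 → 41 → 124 → 62 → 31 → 94 → 47 → 142 → 71 → 214 → 107 → 322 → 161 → 484 → 242 → 121 → 364 → 182 → 91 → 274 → 137 → 412 → 206 → 103 → 310 → 155 → 466 → 233 → 700 → 350 → 175 → 526 → 263 → 790 → 395 → 1186 → 593 → 1780 → 890 → 445 → 1336 → 668 → 334 → 167 → 502 → 251 → 754 → 377 → 1132 → 566 → 283 → 850 → 425 → 1276 → 638 → 319 → 958 → 479 → 1438 → 719 → 2158 → 1079 → 3238 → 1619 → 4858 → 2429 → 7288 → 3644 → 1822 → 911 → 2734 → 1367 → 4102 → 2051 → 6154 → 3077 → 9232 → 4616 → 2308 → 1154 → 577 → 1732 → 866 → 433 → 1300 → 650 → 325 → 976 → 488 → 244 → 122 → 61 → 184 → 92 → 46 → 23 → 70 → 35 → 106 → 53 → 160 → 80 → 40 → 20 → 10 → 5 → 16 → 8 → 4 → 2 → 1
Total steps = 129

129 steps


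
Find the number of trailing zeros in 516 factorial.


floor(516/5) = 103
floor(516/25) = 20
floor(516/125) = 4
Total = 127

127 trailing zeros


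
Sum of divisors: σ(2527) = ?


Divisors of 2527: 1, 7, 19, 133, 361, 2527
Sum = 1 + 7 + 19 + 133 + 361 + 2527 = 3048

σ(2527) = 3048


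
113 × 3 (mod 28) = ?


113 × 3 = 339
339 mod 28 = 3


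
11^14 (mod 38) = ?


11^1 mod 38 = 11
11^2 mod 38 = 7
11^3 mod 38 = 1
11^4 mod 38 = 11
11^5 mod 38 = 7
11^6 mod 38 = 1
11^7 mod 38 = 11
11^8 mod 38 = 7
11^9 mod 38 = 1
11^10 mod 38 = 11
11^11 mod 38 = 7
11^12 mod 38 = 1
11^13 mod 38 = 11
11^14 mod 38 = 7


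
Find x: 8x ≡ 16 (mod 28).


GCD(8, 28) = 4 divides 16
Divide: 2x ≡ 4 (mod 7)
x ≡ 2 (mod 7)


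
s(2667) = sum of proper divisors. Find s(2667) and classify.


Proper divisors: 1, 3, 7, 21, 127, 381, 889
Sum = 1 + 3 + 7 + 21 + 127 + 381 + 889 = 1429
1429 < 2667 → deficient

s(2667) = 1429 (deficient)


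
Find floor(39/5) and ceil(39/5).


39/5 = 7.8000
floor = 7
ceil = 8

floor = 7, ceil = 8


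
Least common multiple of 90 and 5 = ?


GCD(90, 5) = 5
LCM = 90*5/5 = 450/5 = 90

LCM = 90


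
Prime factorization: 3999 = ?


3999 / 3 = 1333
1333 / 31 = 43
43 / 43 = 1
3999 = 3 × 31 × 43


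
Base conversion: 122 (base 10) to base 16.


122 (base 10) = 122 (decimal)
122 (decimal) = 7A (base 16)


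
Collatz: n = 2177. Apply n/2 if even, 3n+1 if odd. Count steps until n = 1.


2177 → 6532 → 3266 → 1633 → 4900 → 2450 → 1225 → 3676 → 1838 → 919 → 2758 → 1379 → 4138 → 2069 → 6208 → 3104 → 1552 → 776 → 388 → 194 → 97 → 292 → 146 → 73 → 220 → 110 → 55 → 166 → 83 → 250 → 125 → 376 → 188 → 94 → 47 → 142 → 71 → 214 → 107 → 322 → 161 → 484 → 242 → 121 → 364 → 182 → 91 → 274 → 137 → 412 → 206 → 103 → 310 → 155 → 466 → 233 → 700 → 350 → 175 → 526 → 263 → 790 → 395 → 1186 → 593 → 1780 → 890 → 445 → 1336 → 668 → 334 → 167 → 502 → 251 → 754 → 377 → 1132 → 566 → 283 → 850 → 425 → 1276 → 638 → 319 → 958 → 479 → 1438 → 719 → 2158 → 1079 → 3238 → 1619 → 4858 → 2429 → 7288 → 3644 → 1822 → 911 → 2734 → 1367 → 4102 → 2051 → 6154 → 3077 → 9232 → 4616 → 2308 → 1154 → 577 → 1732 → 866 → 433 → 1300 → 650 → 325 → 976 → 488 → 244 → 122 → 61 → 184 → 92 → 46 → 23 → 70 → 35 → 106 → 53 → 160 → 80 → 40 → 20 → 10 → 5 → 16 → 8 → 4 → 2 → 1
Total steps = 138

138 steps


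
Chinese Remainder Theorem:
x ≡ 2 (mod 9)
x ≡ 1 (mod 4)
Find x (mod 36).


M = 9*4 = 36
M1 = M/9 = 4, M2 = M/4 = 9
M1^(-1) mod 9 = 7, M2^(-1) mod 4 = 1
x = 2*4*7 + 1*9*1 = 65
65 mod 36 = 29
Check: 29 mod 9 = 2 ✓, 29 mod 4 = 1 ✓

x ≡ 29 (mod 36)


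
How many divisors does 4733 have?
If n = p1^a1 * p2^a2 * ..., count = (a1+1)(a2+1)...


4733 = 4733^1
d(4733) = (1+1) = 2

2 divisors


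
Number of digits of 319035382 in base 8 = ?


319035382 in base 8 = 2301013766
Number of digits = 10

10 digits (base 8)


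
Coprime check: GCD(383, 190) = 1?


Euclidean algorithm:
383 = 2 * 190 + 3
190 = 63 * 3 + 1
3 = 3 * 1 + 0
GCD(383, 190) = 1

Yes, coprime (GCD = 1)


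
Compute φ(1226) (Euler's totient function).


1226 = 2 × 613
Prime factors: 2, 613
φ(1226) = 1226 × (1-1/2) × (1-1/613)
= 1226 × 1/2 × 612/613 = 612

φ(1226) = 612


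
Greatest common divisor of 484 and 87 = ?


484 = 5 * 87 + 49
87 = 1 * 49 + 38
49 = 1 * 38 + 11
38 = 3 * 11 + 5
11 = 2 * 5 + 1
5 = 5 * 1 + 0
GCD = 1


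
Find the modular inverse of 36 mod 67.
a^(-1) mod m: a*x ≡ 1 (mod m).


Use the extended Euclidean algorithm on (67, 36); each row r = 67*s + 36*t:
r=67, s=1, t=0
r=36, s=0, t=1
q=1: r=31, s=1, t=-1   [67*(1) + 36*(-1) = 31]
q=1: r=5, s=-1, t=2   [67*(-1) + 36*(2) = 5]
q=6: r=1, s=7, t=-13   [67*(7) + 36*(-13) = 1]
q=5: r=0, s=-36, t=67   [67*(-36) + 36*(67) = 0]
GCD = 1 with t = -13, so 36*(-13) ≡ 1 (mod 67)
Inverse = -13 mod 67 = 54
Check: 36 * 54 = 1944 ≡ 1 (mod 67)

36^(-1) ≡ 54 (mod 67)


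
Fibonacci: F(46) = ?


Sequence: 1, 1, 2, 3, 5, 8, 13, 21, 34, 55, 89, 144, 233, 377, 610, 987, 1597, 2584, 4181, 6765, 10946, 17711, 28657, 46368, 75025, 121393, 196418, 317811, 514229, 832040, 1346269, 2178309, 3524578, 5702887, 9227465, 14930352, 24157817, 39088169, 63245986, 102334155, 165580141, 267914296, 433494437, 701408733, 1134903170, 1836311903
F(46) = 1836311903


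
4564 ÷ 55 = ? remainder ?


4564 = 55 * 82 + 54
Check: 4510 + 54 = 4564

q = 82, r = 54


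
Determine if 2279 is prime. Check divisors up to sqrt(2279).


2279 / 43 = 53 (exact division)
2279 is NOT prime.

No, 2279 is not prime


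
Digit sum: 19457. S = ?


1 + 9 + 4 + 5 + 7 = 26


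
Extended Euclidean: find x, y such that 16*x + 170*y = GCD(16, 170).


Tabular extended Euclidean (each row: r = 16*s + 170*t):
r=16, s=1, t=0
r=170, s=0, t=1
q=0: r=16, s=1, t=0   [16*(1) + 170*(0) = 16]
q=10: r=10, s=-10, t=1   [16*(-10) + 170*(1) = 10]
q=1: r=6, s=11, t=-1   [16*(11) + 170*(-1) = 6]
q=1: r=4, s=-21, t=2   [16*(-21) + 170*(2) = 4]
q=1: r=2, s=32, t=-3   [16*(32) + 170*(-3) = 2]
q=2: r=0, s=-85, t=8   [16*(-85) + 170*(8) = 0]
GCD = 2; from the row with r=2: x=32, y=-3
Check: 16*(32) + 170*(-3) = 512 - 510 = 2

GCD = 2, x = 32, y = -3


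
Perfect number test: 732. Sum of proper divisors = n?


Proper divisors of 732: 1, 2, 3, 4, 6, 12, 61, 122, 183, 244, 366
Sum = 1 + 2 + 3 + 4 + 6 + 12 + 61 + 122 + 183 + 244 + 366 = 1004

No, 732 is not perfect (1004 ≠ 732)


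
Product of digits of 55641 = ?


5 × 5 × 6 × 4 × 1 = 600


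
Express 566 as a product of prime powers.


566 / 2 = 283
283 / 283 = 1
566 = 2 × 283


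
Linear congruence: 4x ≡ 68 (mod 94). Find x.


GCD(4, 94) = 2 divides 68
Divide: 2x ≡ 34 (mod 47)
x ≡ 17 (mod 47)


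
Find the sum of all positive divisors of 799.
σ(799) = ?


Divisors of 799: 1, 17, 47, 799
Sum = 1 + 17 + 47 + 799 = 864

σ(799) = 864


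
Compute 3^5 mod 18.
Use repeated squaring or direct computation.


3^1 mod 18 = 3
3^2 mod 18 = 9
3^3 mod 18 = 9
3^4 mod 18 = 9
3^5 mod 18 = 9


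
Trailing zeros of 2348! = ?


floor(2348/5) = 469
floor(2348/25) = 93
floor(2348/125) = 18
floor(2348/625) = 3
Total = 583

583 trailing zeros


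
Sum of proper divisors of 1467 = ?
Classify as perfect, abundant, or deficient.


Proper divisors: 1, 3, 9, 163, 489
Sum = 1 + 3 + 9 + 163 + 489 = 665
665 < 1467 → deficient

s(1467) = 665 (deficient)


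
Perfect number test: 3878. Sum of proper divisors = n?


Proper divisors of 3878: 1, 2, 7, 14, 277, 554, 1939
Sum = 1 + 2 + 7 + 14 + 277 + 554 + 1939 = 2794

No, 3878 is not perfect (2794 ≠ 3878)


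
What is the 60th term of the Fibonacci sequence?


Sequence: 1, 1, 2, 3, 5, 8, 13, 21, 34, 55, 89, 144, 233, 377, 610, 987, 1597, 2584, 4181, 6765, 10946, 17711, 28657, 46368, 75025, 121393, 196418, 317811, 514229, 832040, 1346269, 2178309, 3524578, 5702887, 9227465, 14930352, 24157817, 39088169, 63245986, 102334155, 165580141, 267914296, 433494437, 701408733, 1134903170, 1836311903, 2971215073, 4807526976, 7778742049, 12586269025, 20365011074, 32951280099, 53316291173, 86267571272, 139583862445, 225851433717, 365435296162, 591286729879, 956722026041, 1548008755920
F(60) = 1548008755920
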